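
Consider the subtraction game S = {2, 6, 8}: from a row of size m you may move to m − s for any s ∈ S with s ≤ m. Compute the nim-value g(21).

Grundy values for subtraction set {2, 6, 8}:
k:     0  1  2  3  4  5  6  7  8  9 10 11 12 13 14 15 16 17 18 19 20 21
g(k):  0  0  1  1  0  0  1  1  2  2  3  3  2  2  0  0  1  1  0  0  1  1
So g(21) = 1.

1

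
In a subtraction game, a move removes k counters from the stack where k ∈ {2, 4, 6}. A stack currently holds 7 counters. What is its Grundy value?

3

Build the Grundy sequence with g(k) = mex{g(k−s) : s ∈ {2, 4, 6}, s ≤ k}:
k:     0  1  2  3  4  5  6  7
g(k):  0  0  1  1  2  2  3  3
So g(7) = 3.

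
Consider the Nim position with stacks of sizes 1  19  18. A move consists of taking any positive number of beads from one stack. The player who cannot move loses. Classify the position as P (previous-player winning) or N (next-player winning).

P-position

Compute the nim-sum pairwise:
1 ⊕ 19 = 18
18 ⊕ 18 = 0
The nim-sum is 0, so this is a P-position: the player to move is in a losing position under optimal play.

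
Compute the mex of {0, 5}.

1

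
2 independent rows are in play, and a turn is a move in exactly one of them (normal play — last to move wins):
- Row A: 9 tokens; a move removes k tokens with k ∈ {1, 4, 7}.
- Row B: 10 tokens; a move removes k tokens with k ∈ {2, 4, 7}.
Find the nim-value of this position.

3

Grundy values for row A (subtraction set {1, 4, 7}):
k:     0  1  2  3  4  5  6  7  8  9
g(k):  0  1  0  1  2  0  1  2  0  1
So g(9) = 1.
Grundy values for row B (subtraction set {2, 4, 7}):
g(0) = mex{} = 0
g(1) = mex{} = 0
g(2) = mex{0} = 1
g(3) = mex{0} = 1
g(4) = mex{0,1} = 2
g(5) = mex{0,1} = 2
g(6) = mex{1,2} = 0
g(7) = mex{0,1,2} = 3
g(8) = mex{0,2} = 1
g(9) = mex{1,2,3} = 0
g(10) = mex{0,1} = 2
So g(10) = 2.
The value of a disjunctive sum is the nim-sum of the parts.
Combined value = 1 XOR 2 = 3.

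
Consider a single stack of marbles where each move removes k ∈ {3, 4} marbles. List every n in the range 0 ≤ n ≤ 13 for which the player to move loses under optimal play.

0, 1, 2, 7, 8, 9

Compute g(0), g(1), … for moves {3, 4}:
g(0) = mex{} = 0
g(1) = mex{} = 0
g(2) = mex{} = 0
g(3) = mex{0} = 1
g(4) = mex{0} = 1
g(5) = mex{0} = 1
g(6) = mex{0,1} = 2
g(7) = mex{1} = 0
g(8) = mex{1} = 0
g(9) = mex{1,2} = 0
g(10) = mex{0,2} = 1
g(11) = mex{0} = 1
g(12) = mex{0} = 1
g(13) = mex{0,1} = 2
The P-positions (g = 0) in 0..13 are 0, 1, 2, 7, 8, 9.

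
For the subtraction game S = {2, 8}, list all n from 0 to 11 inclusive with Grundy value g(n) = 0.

0, 1, 4, 5, 10, 11

Compute g(0), g(1), … for moves {2, 8}:
k:     0  1  2  3  4  5  6  7  8  9 10 11
g(k):  0  0  1  1  0  0  1  1  2  2  0  0
The P-positions (g = 0) in 0..11 are 0, 1, 4, 5, 10, 11.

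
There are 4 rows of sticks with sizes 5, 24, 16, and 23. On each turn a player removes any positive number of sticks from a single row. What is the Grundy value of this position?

26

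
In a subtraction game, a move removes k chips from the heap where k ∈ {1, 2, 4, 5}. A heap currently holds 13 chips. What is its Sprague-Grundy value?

Grundy values for subtraction set {1, 2, 4, 5}:
g(0) = mex{} = 0
g(1) = mex{0} = 1
g(2) = mex{0,1} = 2
g(3) = mex{1,2} = 0
g(4) = mex{0,2} = 1
g(5) = mex{0,1} = 2
g(6) = mex{1,2} = 0
g(7) = mex{0,2} = 1
g(8) = mex{0,1} = 2
g(9) = mex{1,2} = 0
g(10) = mex{0,2} = 1
g(11) = mex{0,1} = 2
g(12) = mex{1,2} = 0
g(13) = mex{0,2} = 1
So g(13) = 1.

1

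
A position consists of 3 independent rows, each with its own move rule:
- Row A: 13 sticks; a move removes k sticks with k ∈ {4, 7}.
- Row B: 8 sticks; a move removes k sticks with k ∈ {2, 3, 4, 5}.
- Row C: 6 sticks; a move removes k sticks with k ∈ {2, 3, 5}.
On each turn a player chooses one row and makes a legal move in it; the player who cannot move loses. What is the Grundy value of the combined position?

3

For row A, compute g(0), g(1), … with moves {4, 7}:
g(0) = mex{} = 0
g(1) = mex{} = 0
g(2) = mex{} = 0
g(3) = mex{} = 0
g(4) = mex{0} = 1
g(5) = mex{0} = 1
g(6) = mex{0} = 1
g(7) = mex{0} = 1
g(8) = mex{0,1} = 2
g(9) = mex{0,1} = 2
g(10) = mex{0,1} = 2
g(11) = mex{1} = 0
g(12) = mex{1,2} = 0
g(13) = mex{1,2} = 0
So g(13) = 0.
Grundy values for row B (subtraction set {2, 3, 4, 5}):
g(0) = mex{} = 0
g(1) = mex{} = 0
g(2) = mex{0} = 1
g(3) = mex{0} = 1
g(4) = mex{0,1} = 2
g(5) = mex{0,1} = 2
g(6) = mex{0,1,2} = 3
g(7) = mex{1,2} = 0
g(8) = mex{1,2,3} = 0
So g(8) = 0.
For row C, compute g(0), g(1), … with moves {2, 3, 5}:
g(0) = mex{} = 0
g(1) = mex{} = 0
g(2) = mex{0} = 1
g(3) = mex{0} = 1
g(4) = mex{0,1} = 2
g(5) = mex{0,1} = 2
g(6) = mex{0,1,2} = 3
So g(6) = 3.
By the Sprague-Grundy theorem, the Grundy value of a sum of independent games is the XOR of the component values.
Combined value = 0 XOR 0 XOR 3 = 3.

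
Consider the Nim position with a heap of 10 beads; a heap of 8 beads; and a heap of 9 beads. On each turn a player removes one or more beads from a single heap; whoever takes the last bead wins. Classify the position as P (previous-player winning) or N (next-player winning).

N-position

Compute the nim-sum pairwise:
10 ⊕ 8 = 2
2 ⊕ 9 = 11
The nim-sum is 11 ≠ 0, so this is an N-position: the player to move can win.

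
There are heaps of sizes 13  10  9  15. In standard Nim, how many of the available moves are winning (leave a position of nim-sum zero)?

3

Nim-sum: 13 ^ 10 ^ 9 ^ 15 = 1.
The overall nim-sum is X = 1. A heap of size p has a winning move iff p XOR X < p (reduce it to p XOR X).
  13: 13 XOR 1 = 12 < 13 — winning move (to 12).
  10: 10 XOR 1 = 11 ≥ 10 — no move.
  9: 9 XOR 1 = 8 < 9 — winning move (to 8).
  15: 15 XOR 1 = 14 < 15 — winning move (to 14).
That gives 3 winning moves.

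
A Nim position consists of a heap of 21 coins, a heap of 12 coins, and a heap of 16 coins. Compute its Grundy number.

Compute the nim-sum pairwise:
21 XOR 12 = 25
25 XOR 16 = 9

9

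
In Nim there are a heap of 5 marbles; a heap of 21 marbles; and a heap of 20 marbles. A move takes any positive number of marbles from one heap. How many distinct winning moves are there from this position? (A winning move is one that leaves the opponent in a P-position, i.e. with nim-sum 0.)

Write each in binary and XOR column by column:
  00101  (5)
  10101  (21)
  10100  (20)
  -----
  00100  (4)
The overall nim-sum is X = 4. A heap of size p has a winning move iff p XOR X < p (reduce it to p XOR X).
  5: 5 XOR 4 = 1 < 5 — winning move (to 1).
  21: 21 XOR 4 = 17 < 21 — winning move (to 17).
  20: 20 XOR 4 = 16 < 20 — winning move (to 16).
That gives 3 winning moves.

3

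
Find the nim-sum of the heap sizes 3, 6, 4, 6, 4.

3

Compute the nim-sum pairwise:
3 XOR 6 = 5
5 XOR 4 = 1
1 XOR 6 = 7
7 XOR 4 = 3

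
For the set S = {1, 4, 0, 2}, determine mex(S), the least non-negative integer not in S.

3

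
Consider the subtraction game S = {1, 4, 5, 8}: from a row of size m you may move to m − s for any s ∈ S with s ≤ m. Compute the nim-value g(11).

0

Grundy values for subtraction set {1, 4, 5, 8}:
g(0) = mex{} = 0
g(1) = mex{0} = 1
g(2) = mex{1} = 0
g(3) = mex{0} = 1
g(4) = mex{0,1} = 2
g(5) = mex{0,1,2} = 3
g(6) = mex{0,1,3} = 2
g(7) = mex{0,1,2} = 3
g(8) = mex{0,1,2,3} = 4
g(9) = mex{1,2,3,4} = 0
g(10) = mex{0,2,3} = 1
g(11) = mex{1,2,3} = 0
So g(11) = 0.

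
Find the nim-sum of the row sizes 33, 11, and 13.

39

Write each in binary and XOR column by column:
  100001  (33)
  001011  (11)
  001101  (13)
  ------
  100111  (39)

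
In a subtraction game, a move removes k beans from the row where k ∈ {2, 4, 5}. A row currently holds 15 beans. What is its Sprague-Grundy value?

Grundy values for subtraction set {2, 4, 5}:
k:     0  1  2  3  4  5  6  7  8  9 10 11 12 13 14 15
g(k):  0  0  1  1  2  2  3  0  0  1  1  2  2  3  0  0
So g(15) = 0.

0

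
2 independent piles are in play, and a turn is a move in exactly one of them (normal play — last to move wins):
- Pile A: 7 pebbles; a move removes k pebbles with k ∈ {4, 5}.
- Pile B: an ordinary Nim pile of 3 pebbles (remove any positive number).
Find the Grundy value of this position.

For pile A, compute g(0), g(1), … with moves {4, 5}:
k:     0  1  2  3  4  5  6  7
g(k):  0  0  0  0  1  1  1  1
So g(7) = 1.
Pile B is a plain Nim pile of size 3, so its Grundy value is 3.
The value of a disjunctive sum is the nim-sum of the parts.
Combined value = 1 ⊕ 3 = 2.

2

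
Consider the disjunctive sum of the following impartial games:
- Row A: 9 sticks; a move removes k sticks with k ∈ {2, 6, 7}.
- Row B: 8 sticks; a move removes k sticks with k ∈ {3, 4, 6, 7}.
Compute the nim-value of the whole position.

2

Grundy values for row A (subtraction set {2, 6, 7}):
k:     0  1  2  3  4  5  6  7  8  9
g(k):  0  0  1  1  0  0  1  1  2  0
So g(9) = 0.
Grundy values for row B (subtraction set {3, 4, 6, 7}):
k:     0  1  2  3  4  5  6  7  8
g(k):  0  0  0  1  1  1  2  2  2
So g(8) = 2.
The value of a disjunctive sum is the nim-sum of the parts.
Combined value = 0 ⊕ 2 = 2.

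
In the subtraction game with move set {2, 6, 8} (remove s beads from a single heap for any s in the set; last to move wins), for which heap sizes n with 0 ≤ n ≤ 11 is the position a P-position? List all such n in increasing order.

0, 1, 4, 5

Compute g(0), g(1), … for moves {2, 6, 8}:
g(0) = mex{} = 0
g(1) = mex{} = 0
g(2) = mex{0} = 1
g(3) = mex{0} = 1
g(4) = mex{1} = 0
g(5) = mex{1} = 0
g(6) = mex{0} = 1
g(7) = mex{0} = 1
g(8) = mex{0,1} = 2
g(9) = mex{0,1} = 2
g(10) = mex{0,1,2} = 3
g(11) = mex{0,1,2} = 3
The P-positions (g = 0) in 0..11 are 0, 1, 4, 5.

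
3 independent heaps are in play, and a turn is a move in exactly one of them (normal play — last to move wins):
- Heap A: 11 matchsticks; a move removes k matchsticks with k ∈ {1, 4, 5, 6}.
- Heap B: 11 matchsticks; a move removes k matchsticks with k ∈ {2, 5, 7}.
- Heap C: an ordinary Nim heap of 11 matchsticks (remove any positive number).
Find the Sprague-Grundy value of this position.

8

Build the Grundy sequence for heap A with g(k) = mex{g(k−s) : s ∈ {1, 4, 5, 6}, s ≤ k}:
g(0) = mex{} = 0
g(1) = mex{0} = 1
g(2) = mex{1} = 0
g(3) = mex{0} = 1
g(4) = mex{0,1} = 2
g(5) = mex{0,1,2} = 3
g(6) = mex{0,1,3} = 2
g(7) = mex{0,1,2} = 3
g(8) = mex{0,1,2,3} = 4
g(9) = mex{1,2,3,4} = 0
g(10) = mex{0,2,3} = 1
g(11) = mex{1,2,3} = 0
So g(11) = 0.
Build the Grundy sequence for heap B with g(k) = mex{g(k−s) : s ∈ {2, 5, 7}, s ≤ k}:
k:     0  1  2  3  4  5  6  7  8  9 10 11
g(k):  0  0  1  1  0  2  1  3  2  2  0  3
So g(11) = 3.
Heap C is a plain Nim heap of size 11, so its Grundy value is 11.
The value of a disjunctive sum is the nim-sum of the parts.
Combined value = 0 XOR 3 XOR 11 = 8.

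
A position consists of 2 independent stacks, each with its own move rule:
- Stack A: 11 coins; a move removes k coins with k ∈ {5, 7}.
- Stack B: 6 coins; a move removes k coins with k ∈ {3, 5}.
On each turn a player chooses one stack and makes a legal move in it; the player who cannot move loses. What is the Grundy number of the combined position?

For stack A, compute g(0), g(1), … with moves {5, 7}:
k:     0  1  2  3  4  5  6  7  8  9 10 11
g(k):  0  0  0  0  0  1  1  1  1  1  2  2
So g(11) = 2.
For stack B, compute g(0), g(1), … with moves {3, 5}:
g(0) = mex{} = 0
g(1) = mex{} = 0
g(2) = mex{} = 0
g(3) = mex{0} = 1
g(4) = mex{0} = 1
g(5) = mex{0} = 1
g(6) = mex{0,1} = 2
So g(6) = 2.
The value of a disjunctive sum is the nim-sum of the parts.
Combined value = 2 ⊕ 2 = 0.

0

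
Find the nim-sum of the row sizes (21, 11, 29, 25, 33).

59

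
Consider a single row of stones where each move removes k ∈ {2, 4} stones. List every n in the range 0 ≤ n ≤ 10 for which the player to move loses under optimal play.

0, 1, 6, 7

Grundy values for subtraction set {2, 4}:
k:     0  1  2  3  4  5  6  7  8  9 10
g(k):  0  0  1  1  2  2  0  0  1  1  2
The P-positions (g = 0) in 0..10 are 0, 1, 6, 7.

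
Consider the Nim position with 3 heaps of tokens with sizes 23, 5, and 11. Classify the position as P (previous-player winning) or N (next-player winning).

N-position

Compute the nim-sum pairwise:
23 XOR 5 = 18
18 XOR 11 = 25
The nim-sum is 25 ≠ 0, so this is an N-position: the player to move can win.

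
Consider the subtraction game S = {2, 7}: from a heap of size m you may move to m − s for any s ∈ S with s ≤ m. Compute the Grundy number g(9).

Build the Grundy sequence with g(k) = mex{g(k−s) : s ∈ {2, 7}, s ≤ k}:
k:     0  1  2  3  4  5  6  7  8  9
g(k):  0  0  1  1  0  0  1  1  2  0
So g(9) = 0.

0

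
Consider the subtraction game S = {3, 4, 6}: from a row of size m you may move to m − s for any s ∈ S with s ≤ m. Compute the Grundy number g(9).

Build the Grundy sequence with g(k) = mex{g(k−s) : s ∈ {3, 4, 6}, s ≤ k}:
k:     0  1  2  3  4  5  6  7  8  9
g(k):  0  0  0  1  1  1  2  2  2  0
So g(9) = 0.

0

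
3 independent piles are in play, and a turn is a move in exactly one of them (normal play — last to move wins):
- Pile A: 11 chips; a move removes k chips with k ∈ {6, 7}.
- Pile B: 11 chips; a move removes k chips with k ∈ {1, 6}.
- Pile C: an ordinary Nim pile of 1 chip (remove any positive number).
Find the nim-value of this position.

0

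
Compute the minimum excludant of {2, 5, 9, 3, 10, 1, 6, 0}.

The values 0, 1, 2, 3 are all present; 4 is the first non-negative integer missing from the set.

4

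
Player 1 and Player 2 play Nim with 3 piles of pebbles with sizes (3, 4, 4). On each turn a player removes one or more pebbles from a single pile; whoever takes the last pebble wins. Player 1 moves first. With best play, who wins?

Player 1 wins

Compute the nim-sum pairwise:
3 XOR 4 = 7
7 XOR 4 = 3
The nim-sum is 3 ≠ 0, so this is an N-position: the player to move can win; Player 1 has a winning move.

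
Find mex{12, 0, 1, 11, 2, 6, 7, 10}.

The values 0, 1, 2 are all present; 3 is the first non-negative integer missing from the set.

3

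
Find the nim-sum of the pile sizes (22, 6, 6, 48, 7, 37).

In binary:
  010110  (22)
  000110  (6)
  000110  (6)
  110000  (48)
  000111  (7)
  100101  (37)
  ------
  000100  (4)

4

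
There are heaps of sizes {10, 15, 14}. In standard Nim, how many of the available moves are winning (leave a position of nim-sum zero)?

Nim-sum: 10 XOR 15 XOR 14 = 11.
The overall nim-sum is X = 11. A heap of size p has a winning move iff p XOR X < p (reduce it to p XOR X).
  10: 10 XOR 11 = 1 < 10 — winning move (to 1).
  15: 15 XOR 11 = 4 < 15 — winning move (to 4).
  14: 14 XOR 11 = 5 < 14 — winning move (to 5).
That gives 3 winning moves.

3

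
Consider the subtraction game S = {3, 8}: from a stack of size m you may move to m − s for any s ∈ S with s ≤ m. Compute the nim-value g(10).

1

Grundy values for subtraction set {3, 8}:
g(0) = mex{} = 0
g(1) = mex{} = 0
g(2) = mex{} = 0
g(3) = mex{0} = 1
g(4) = mex{0} = 1
g(5) = mex{0} = 1
g(6) = mex{1} = 0
g(7) = mex{1} = 0
g(8) = mex{0,1} = 2
g(9) = mex{0} = 1
g(10) = mex{0} = 1
So g(10) = 1.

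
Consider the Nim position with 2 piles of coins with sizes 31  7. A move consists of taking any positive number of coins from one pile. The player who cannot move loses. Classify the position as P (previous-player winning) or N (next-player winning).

N-position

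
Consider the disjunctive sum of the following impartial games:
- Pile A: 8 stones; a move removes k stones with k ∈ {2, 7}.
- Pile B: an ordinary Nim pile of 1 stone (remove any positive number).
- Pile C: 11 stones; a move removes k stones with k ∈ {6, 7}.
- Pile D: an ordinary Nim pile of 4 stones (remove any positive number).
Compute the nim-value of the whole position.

For pile A, compute g(0), g(1), … with moves {2, 7}:
k:     0  1  2  3  4  5  6  7  8
g(k):  0  0  1  1  0  0  1  1  2
So g(8) = 2.
Pile B is a plain Nim pile of size 1, so its Grundy value is 1.
For pile C, compute g(0), g(1), … with moves {6, 7}:
k:     0  1  2  3  4  5  6  7  8  9 10 11
g(k):  0  0  0  0  0  0  1  1  1  1  1  1
So g(11) = 1.
Pile D is a plain Nim pile of size 4, so its Grundy value is 4.
The value of a disjunctive sum is the nim-sum of the parts.
Combined value = 2 XOR 1 XOR 1 XOR 4 = 6.

6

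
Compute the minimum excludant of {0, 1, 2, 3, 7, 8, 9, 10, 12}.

4

The values 0, 1, 2, 3 are all present; 4 is the first non-negative integer missing from the set.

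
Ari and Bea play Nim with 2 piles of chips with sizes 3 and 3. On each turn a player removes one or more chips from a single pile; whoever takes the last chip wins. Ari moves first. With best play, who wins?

In binary:
  11  (3)
  11  (3)
  --
  00  (0)
The nim-sum is 0, so this is a P-position: the player to move is in a losing position under optimal play; Ari is about to move from it and so loses — Bea wins.

Bea wins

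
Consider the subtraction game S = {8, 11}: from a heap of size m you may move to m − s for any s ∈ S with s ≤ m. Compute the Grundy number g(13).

1

Grundy values for subtraction set {8, 11}:
g(0) = mex{} = 0
g(1) = mex{} = 0
g(2) = mex{} = 0
g(3) = mex{} = 0
g(4) = mex{} = 0
g(5) = mex{} = 0
g(6) = mex{} = 0
g(7) = mex{} = 0
g(8) = mex{0} = 1
g(9) = mex{0} = 1
g(10) = mex{0} = 1
g(11) = mex{0} = 1
g(12) = mex{0} = 1
g(13) = mex{0} = 1
So g(13) = 1.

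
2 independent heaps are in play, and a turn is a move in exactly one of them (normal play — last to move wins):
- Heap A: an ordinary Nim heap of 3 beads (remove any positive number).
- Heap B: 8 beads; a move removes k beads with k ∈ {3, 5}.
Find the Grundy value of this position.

3

Heap A is a plain Nim heap of size 3, so its Grundy value is 3.
For heap B, compute g(0), g(1), … with moves {3, 5}:
g(0) = mex{} = 0
g(1) = mex{} = 0
g(2) = mex{} = 0
g(3) = mex{0} = 1
g(4) = mex{0} = 1
g(5) = mex{0} = 1
g(6) = mex{0,1} = 2
g(7) = mex{0,1} = 2
g(8) = mex{1} = 0
So g(8) = 0.
By the Sprague-Grundy theorem, the Grundy value of a sum of independent games is the XOR of the component values.
Combined value = 3 ⊕ 0 = 3.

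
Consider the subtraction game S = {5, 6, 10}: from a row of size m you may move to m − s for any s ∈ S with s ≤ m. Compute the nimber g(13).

Compute g(0), g(1), … for moves {5, 6, 10}:
g(0) = mex{} = 0
g(1) = mex{} = 0
g(2) = mex{} = 0
g(3) = mex{} = 0
g(4) = mex{} = 0
g(5) = mex{0} = 1
g(6) = mex{0} = 1
g(7) = mex{0} = 1
g(8) = mex{0} = 1
g(9) = mex{0} = 1
g(10) = mex{0,1} = 2
g(11) = mex{0,1} = 2
g(12) = mex{0,1} = 2
g(13) = mex{0,1} = 2
So g(13) = 2.

2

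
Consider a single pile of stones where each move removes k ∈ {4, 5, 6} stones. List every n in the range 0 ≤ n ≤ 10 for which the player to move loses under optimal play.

0, 1, 2, 3, 10

Build the Grundy sequence with g(k) = mex{g(k−s) : s ∈ {4, 5, 6}, s ≤ k}:
g(0) = mex{} = 0
g(1) = mex{} = 0
g(2) = mex{} = 0
g(3) = mex{} = 0
g(4) = mex{0} = 1
g(5) = mex{0} = 1
g(6) = mex{0} = 1
g(7) = mex{0} = 1
g(8) = mex{0,1} = 2
g(9) = mex{0,1} = 2
g(10) = mex{1} = 0
The P-positions (g = 0) in 0..10 are 0, 1, 2, 3, 10.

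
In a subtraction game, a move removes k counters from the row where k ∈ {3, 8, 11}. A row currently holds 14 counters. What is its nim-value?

Grundy values for subtraction set {3, 8, 11}:
g(0) = mex{} = 0
g(1) = mex{} = 0
g(2) = mex{} = 0
g(3) = mex{0} = 1
g(4) = mex{0} = 1
g(5) = mex{0} = 1
g(6) = mex{1} = 0
g(7) = mex{1} = 0
g(8) = mex{0,1} = 2
g(9) = mex{0} = 1
g(10) = mex{0} = 1
g(11) = mex{0,1,2} = 3
g(12) = mex{0,1} = 2
g(13) = mex{0,1} = 2
g(14) = mex{0,1,3} = 2
So g(14) = 2.

2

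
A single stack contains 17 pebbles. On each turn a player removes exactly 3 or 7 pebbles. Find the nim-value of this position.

2

Compute g(0), g(1), … for moves {3, 7}:
k:     0  1  2  3  4  5  6  7  8  9 10 11 12 13 14 15 16 17
g(k):  0  0  0  1  1  1  0  2  2  1  0  0  0  1  1  1  0  2
So g(17) = 2.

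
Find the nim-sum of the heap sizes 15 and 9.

In binary:
  1111  (15)
  1001  (9)
  ----
  0110  (6)

6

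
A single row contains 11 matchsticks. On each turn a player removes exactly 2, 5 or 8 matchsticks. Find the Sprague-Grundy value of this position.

Grundy values for subtraction set {2, 5, 8}:
k:     0  1  2  3  4  5  6  7  8  9 10 11
g(k):  0  0  1  1  0  2  1  0  2  1  0  0
So g(11) = 0.

0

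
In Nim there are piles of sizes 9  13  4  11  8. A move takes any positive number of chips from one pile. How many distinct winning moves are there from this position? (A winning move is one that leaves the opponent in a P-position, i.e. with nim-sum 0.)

1

Nim-sum: 9 ^ 13 ^ 4 ^ 11 ^ 8 = 3.
The overall nim-sum is X = 3. A pile of size p has a winning move iff p XOR X < p (reduce it to p XOR X).
  9: 9 XOR 3 = 10 ≥ 9 — no move.
  13: 13 XOR 3 = 14 ≥ 13 — no move.
  4: 4 XOR 3 = 7 ≥ 4 — no move.
  11: 11 XOR 3 = 8 < 11 — winning move (to 8).
  8: 8 XOR 3 = 11 ≥ 8 — no move.
That gives 1 winning move.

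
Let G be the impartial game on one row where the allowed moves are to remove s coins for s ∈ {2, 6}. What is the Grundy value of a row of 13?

Build the Grundy sequence with g(k) = mex{g(k−s) : s ∈ {2, 6}, s ≤ k}:
g(0) = mex{} = 0
g(1) = mex{} = 0
g(2) = mex{0} = 1
g(3) = mex{0} = 1
g(4) = mex{1} = 0
g(5) = mex{1} = 0
g(6) = mex{0} = 1
g(7) = mex{0} = 1
g(8) = mex{1} = 0
g(9) = mex{1} = 0
g(10) = mex{0} = 1
g(11) = mex{0} = 1
g(12) = mex{1} = 0
g(13) = mex{1} = 0
So g(13) = 0.

0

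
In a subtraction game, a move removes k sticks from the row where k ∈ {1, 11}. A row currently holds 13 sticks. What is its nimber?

Compute g(0), g(1), … for moves {1, 11}:
k:     0  1  2  3  4  5  6  7  8  9 10 11 12 13
g(k):  0  1  0  1  0  1  0  1  0  1  0  1  0  1
So g(13) = 1.

1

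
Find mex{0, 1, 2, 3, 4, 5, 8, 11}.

6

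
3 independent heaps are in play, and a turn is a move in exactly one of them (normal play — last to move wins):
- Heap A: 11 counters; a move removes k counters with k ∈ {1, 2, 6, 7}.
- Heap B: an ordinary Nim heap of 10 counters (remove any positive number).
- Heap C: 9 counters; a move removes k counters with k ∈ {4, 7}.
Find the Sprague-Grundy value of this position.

Build the Grundy sequence for heap A with g(k) = mex{g(k−s) : s ∈ {1, 2, 6, 7}, s ≤ k}:
g(0) = mex{} = 0
g(1) = mex{0} = 1
g(2) = mex{0,1} = 2
g(3) = mex{1,2} = 0
g(4) = mex{0,2} = 1
g(5) = mex{0,1} = 2
g(6) = mex{0,1,2} = 3
g(7) = mex{0,1,2,3} = 4
g(8) = mex{1,2,3,4} = 0
g(9) = mex{0,2,4} = 1
g(10) = mex{0,1} = 2
g(11) = mex{1,2} = 0
So g(11) = 0.
Heap B is a plain Nim heap of size 10, so its Grundy value is 10.
For heap C, compute g(0), g(1), … with moves {4, 7}:
k:     0  1  2  3  4  5  6  7  8  9
g(k):  0  0  0  0  1  1  1  1  2  2
So g(9) = 2.
By the Sprague-Grundy theorem, the Grundy value of a sum of independent games is the XOR of the component values.
Combined value = 0 ⊕ 10 ⊕ 2 = 8.

8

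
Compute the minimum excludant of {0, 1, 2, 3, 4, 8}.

5

The values 0, 1, 2, 3, 4 are all present; 5 is the first non-negative integer missing from the set.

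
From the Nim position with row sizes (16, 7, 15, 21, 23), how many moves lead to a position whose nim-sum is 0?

Nim-sum: 16 ⊕ 7 ⊕ 15 ⊕ 21 ⊕ 23 = 26.
The overall nim-sum is X = 26. A row of size p has a winning move iff p XOR X < p (reduce it to p XOR X).
  16: 16 XOR 26 = 10 < 16 — winning move (to 10).
  7: 7 XOR 26 = 29 ≥ 7 — no move.
  15: 15 XOR 26 = 21 ≥ 15 — no move.
  21: 21 XOR 26 = 15 < 21 — winning move (to 15).
  23: 23 XOR 26 = 13 < 23 — winning move (to 13).
That gives 3 winning moves.

3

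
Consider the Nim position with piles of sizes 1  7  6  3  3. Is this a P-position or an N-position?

P-position

Compute the nim-sum pairwise:
1 ^ 7 = 6
6 ^ 6 = 0
0 ^ 3 = 3
3 ^ 3 = 0
The nim-sum is 0, so this is a P-position: the player to move is in a losing position under optimal play.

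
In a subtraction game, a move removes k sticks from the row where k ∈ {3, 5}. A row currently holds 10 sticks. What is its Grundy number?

0

Compute g(0), g(1), … for moves {3, 5}:
k:     0  1  2  3  4  5  6  7  8  9 10
g(k):  0  0  0  1  1  1  2  2  0  0  0
So g(10) = 0.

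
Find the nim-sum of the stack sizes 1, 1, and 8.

8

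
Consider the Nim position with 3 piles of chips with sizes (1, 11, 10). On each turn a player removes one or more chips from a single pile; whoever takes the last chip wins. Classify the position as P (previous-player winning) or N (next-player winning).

Write each in binary and XOR column by column:
  0001  (1)
  1011  (11)
  1010  (10)
  ----
  0000  (0)
The nim-sum is 0, so this is a P-position: the player to move is in a losing position under optimal play.

P-position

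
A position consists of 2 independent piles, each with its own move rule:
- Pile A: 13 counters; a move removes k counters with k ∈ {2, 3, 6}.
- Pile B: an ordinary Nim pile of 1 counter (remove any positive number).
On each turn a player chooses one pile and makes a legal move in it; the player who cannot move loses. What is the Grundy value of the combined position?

3

For pile A, compute g(0), g(1), … with moves {2, 3, 6}:
g(0) = mex{} = 0
g(1) = mex{} = 0
g(2) = mex{0} = 1
g(3) = mex{0} = 1
g(4) = mex{0,1} = 2
g(5) = mex{1} = 0
g(6) = mex{0,1,2} = 3
g(7) = mex{0,2} = 1
g(8) = mex{0,1,3} = 2
g(9) = mex{1,3} = 0
g(10) = mex{1,2} = 0
g(11) = mex{0,2} = 1
g(12) = mex{0,3} = 1
g(13) = mex{0,1} = 2
So g(13) = 2.
Pile B is a plain Nim pile of size 1, so its Grundy value is 1.
By the Sprague-Grundy theorem, the Grundy value of a sum of independent games is the XOR of the component values.
Combined value = 2 ⊕ 1 = 3.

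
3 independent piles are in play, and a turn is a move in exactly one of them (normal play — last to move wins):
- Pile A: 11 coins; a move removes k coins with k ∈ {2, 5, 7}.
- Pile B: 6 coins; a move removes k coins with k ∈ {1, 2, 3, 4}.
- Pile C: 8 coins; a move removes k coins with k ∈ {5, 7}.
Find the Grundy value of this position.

For pile A, compute g(0), g(1), … with moves {2, 5, 7}:
k:     0  1  2  3  4  5  6  7  8  9 10 11
g(k):  0  0  1  1  0  2  1  3  2  2  0  3
So g(11) = 3.
Build the Grundy sequence for pile B with g(k) = mex{g(k−s) : s ∈ {1, 2, 3, 4}, s ≤ k}:
g(0) = mex{} = 0
g(1) = mex{0} = 1
g(2) = mex{0,1} = 2
g(3) = mex{0,1,2} = 3
g(4) = mex{0,1,2,3} = 4
g(5) = mex{1,2,3,4} = 0
g(6) = mex{0,2,3,4} = 1
So g(6) = 1.
Grundy values for pile C (subtraction set {5, 7}):
g(0) = mex{} = 0
g(1) = mex{} = 0
g(2) = mex{} = 0
g(3) = mex{} = 0
g(4) = mex{} = 0
g(5) = mex{0} = 1
g(6) = mex{0} = 1
g(7) = mex{0} = 1
g(8) = mex{0} = 1
So g(8) = 1.
The value of a disjunctive sum is the nim-sum of the parts.
Combined value = 3 ⊕ 1 ⊕ 1 = 3.

3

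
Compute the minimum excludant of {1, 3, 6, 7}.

0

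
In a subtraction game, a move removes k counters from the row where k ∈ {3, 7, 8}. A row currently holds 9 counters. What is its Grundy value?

Compute g(0), g(1), … for moves {3, 7, 8}:
g(0) = mex{} = 0
g(1) = mex{} = 0
g(2) = mex{} = 0
g(3) = mex{0} = 1
g(4) = mex{0} = 1
g(5) = mex{0} = 1
g(6) = mex{1} = 0
g(7) = mex{0,1} = 2
g(8) = mex{0,1} = 2
g(9) = mex{0} = 1
So g(9) = 1.

1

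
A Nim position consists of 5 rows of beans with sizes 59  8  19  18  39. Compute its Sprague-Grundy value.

Bitwise XOR of the heap sizes:
  111011  (59)
  001000  (8)
  010011  (19)
  010010  (18)
  100111  (39)
  ------
  010101  (21)

21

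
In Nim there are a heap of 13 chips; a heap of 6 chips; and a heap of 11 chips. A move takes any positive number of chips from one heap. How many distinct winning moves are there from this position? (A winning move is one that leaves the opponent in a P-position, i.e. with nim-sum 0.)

Nim-sum: 13 ^ 6 ^ 11 = 0.
The nim-sum is already 0, so every move leaves a nonzero nim-sum — there are no winning moves.

0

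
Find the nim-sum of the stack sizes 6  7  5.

Compute the nim-sum pairwise:
6 ^ 7 = 1
1 ^ 5 = 4

4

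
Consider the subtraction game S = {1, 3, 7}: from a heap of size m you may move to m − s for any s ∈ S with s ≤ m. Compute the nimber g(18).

Compute g(0), g(1), … for moves {1, 3, 7}:
k:     0  1  2  3  4  5  6  7  8  9 10 11 12 13 14 15 16 17 18
g(k):  0  1  0  1  0  1  0  1  0  1  0  1  0  1  0  1  0  1  0
So g(18) = 0.

0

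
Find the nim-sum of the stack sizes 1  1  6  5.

In binary:
  001  (1)
  001  (1)
  110  (6)
  101  (5)
  ---
  011  (3)

3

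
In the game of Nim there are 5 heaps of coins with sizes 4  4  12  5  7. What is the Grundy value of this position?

14

Nim-sum: 4 XOR 4 XOR 12 XOR 5 XOR 7 = 14.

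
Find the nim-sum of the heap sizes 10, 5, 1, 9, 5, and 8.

10

Nim-sum: 10 ^ 5 ^ 1 ^ 9 ^ 5 ^ 8 = 10.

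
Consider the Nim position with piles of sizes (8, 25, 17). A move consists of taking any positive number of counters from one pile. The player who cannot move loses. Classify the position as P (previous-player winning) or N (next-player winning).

Compute the nim-sum pairwise:
8 ^ 25 = 17
17 ^ 17 = 0
The nim-sum is 0, so this is a P-position: the player to move is in a losing position under optimal play.

P-position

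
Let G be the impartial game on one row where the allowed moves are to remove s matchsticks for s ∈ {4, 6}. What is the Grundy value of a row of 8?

Build the Grundy sequence with g(k) = mex{g(k−s) : s ∈ {4, 6}, s ≤ k}:
k:     0  1  2  3  4  5  6  7  8
g(k):  0  0  0  0  1  1  1  1  2
So g(8) = 2.

2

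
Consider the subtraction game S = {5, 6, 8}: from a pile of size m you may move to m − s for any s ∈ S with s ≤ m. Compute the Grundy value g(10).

Build the Grundy sequence with g(k) = mex{g(k−s) : s ∈ {5, 6, 8}, s ≤ k}:
g(0) = mex{} = 0
g(1) = mex{} = 0
g(2) = mex{} = 0
g(3) = mex{} = 0
g(4) = mex{} = 0
g(5) = mex{0} = 1
g(6) = mex{0} = 1
g(7) = mex{0} = 1
g(8) = mex{0} = 1
g(9) = mex{0} = 1
g(10) = mex{0,1} = 2
So g(10) = 2.

2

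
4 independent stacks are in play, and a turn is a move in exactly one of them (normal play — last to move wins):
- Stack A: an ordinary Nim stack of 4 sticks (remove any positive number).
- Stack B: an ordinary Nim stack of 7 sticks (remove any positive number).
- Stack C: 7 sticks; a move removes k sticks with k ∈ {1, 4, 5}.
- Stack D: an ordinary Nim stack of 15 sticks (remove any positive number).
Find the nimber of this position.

15

Stack A is a plain Nim stack of size 4, so its Grundy value is 4.
Stack B is a plain Nim stack of size 7, so its Grundy value is 7.
Build the Grundy sequence for stack C with g(k) = mex{g(k−s) : s ∈ {1, 4, 5}, s ≤ k}:
g(0) = mex{} = 0
g(1) = mex{0} = 1
g(2) = mex{1} = 0
g(3) = mex{0} = 1
g(4) = mex{0,1} = 2
g(5) = mex{0,1,2} = 3
g(6) = mex{0,1,3} = 2
g(7) = mex{0,1,2} = 3
So g(7) = 3.
Stack D is a plain Nim stack of size 15, so its Grundy value is 15.
The value of a disjunctive sum is the nim-sum of the parts.
Combined value = 4 ⊕ 7 ⊕ 3 ⊕ 15 = 15.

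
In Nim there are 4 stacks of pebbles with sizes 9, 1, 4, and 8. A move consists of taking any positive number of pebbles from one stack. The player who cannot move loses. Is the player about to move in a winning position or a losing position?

Compute the nim-sum pairwise:
9 ^ 1 = 8
8 ^ 4 = 12
12 ^ 8 = 4
The nim-sum is 4 ≠ 0, so this is an N-position: the player to move can win.

Winning position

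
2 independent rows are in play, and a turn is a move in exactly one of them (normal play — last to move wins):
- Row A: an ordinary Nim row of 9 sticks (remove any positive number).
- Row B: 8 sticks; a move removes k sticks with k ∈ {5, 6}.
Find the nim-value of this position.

8

Row A is a plain Nim row of size 9, so its Grundy value is 9.
Grundy values for row B (subtraction set {5, 6}):
k:     0  1  2  3  4  5  6  7  8
g(k):  0  0  0  0  0  1  1  1  1
So g(8) = 1.
The value of a disjunctive sum is the nim-sum of the parts.
Combined value = 9 ⊕ 1 = 8.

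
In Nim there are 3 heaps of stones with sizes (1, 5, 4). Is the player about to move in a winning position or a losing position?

Losing position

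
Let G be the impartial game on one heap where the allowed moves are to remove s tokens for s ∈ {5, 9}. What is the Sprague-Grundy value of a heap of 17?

0

Compute g(0), g(1), … for moves {5, 9}:
k:     0  1  2  3  4  5  6  7  8  9 10 11 12 13 14 15 16 17
g(k):  0  0  0  0  0  1  1  1  1  1  2  2  2  2  0  0  0  0
So g(17) = 0.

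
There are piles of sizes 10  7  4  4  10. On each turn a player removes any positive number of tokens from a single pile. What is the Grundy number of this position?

Bitwise XOR of the heap sizes:
  1010  (10)
  0111  (7)
  0100  (4)
  0100  (4)
  1010  (10)
  ----
  0111  (7)

7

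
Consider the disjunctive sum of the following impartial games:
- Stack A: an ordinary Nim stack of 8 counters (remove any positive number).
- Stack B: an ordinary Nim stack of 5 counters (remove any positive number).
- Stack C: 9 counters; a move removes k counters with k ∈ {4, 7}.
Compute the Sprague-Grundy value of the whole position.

15

Stack A is a plain Nim stack of size 8, so its Grundy value is 8.
Stack B is a plain Nim stack of size 5, so its Grundy value is 5.
Grundy values for stack C (subtraction set {4, 7}):
k:     0  1  2  3  4  5  6  7  8  9
g(k):  0  0  0  0  1  1  1  1  2  2
So g(9) = 2.
By the Sprague-Grundy theorem, the Grundy value of a sum of independent games is the XOR of the component values.
Combined value = 8 ⊕ 5 ⊕ 2 = 15.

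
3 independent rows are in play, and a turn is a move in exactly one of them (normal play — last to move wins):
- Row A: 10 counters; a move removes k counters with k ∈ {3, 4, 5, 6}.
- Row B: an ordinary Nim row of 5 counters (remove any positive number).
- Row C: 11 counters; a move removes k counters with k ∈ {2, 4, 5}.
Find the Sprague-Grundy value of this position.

7

For row A, compute g(0), g(1), … with moves {3, 4, 5, 6}:
k:     0  1  2  3  4  5  6  7  8  9 10
g(k):  0  0  0  1  1  1  2  2  2  0  0
So g(10) = 0.
Row B is a plain Nim row of size 5, so its Grundy value is 5.
Build the Grundy sequence for row C with g(k) = mex{g(k−s) : s ∈ {2, 4, 5}, s ≤ k}:
g(0) = mex{} = 0
g(1) = mex{} = 0
g(2) = mex{0} = 1
g(3) = mex{0} = 1
g(4) = mex{0,1} = 2
g(5) = mex{0,1} = 2
g(6) = mex{0,1,2} = 3
g(7) = mex{1,2} = 0
g(8) = mex{1,2,3} = 0
g(9) = mex{0,2} = 1
g(10) = mex{0,2,3} = 1
g(11) = mex{0,1,3} = 2
So g(11) = 2.
By the Sprague-Grundy theorem, the Grundy value of a sum of independent games is the XOR of the component values.
Combined value = 0 ⊕ 5 ⊕ 2 = 7.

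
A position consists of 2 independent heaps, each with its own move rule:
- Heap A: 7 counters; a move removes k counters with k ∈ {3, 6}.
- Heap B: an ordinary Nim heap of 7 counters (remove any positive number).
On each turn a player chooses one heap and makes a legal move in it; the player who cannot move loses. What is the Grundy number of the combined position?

5

For heap A, compute g(0), g(1), … with moves {3, 6}:
k:     0  1  2  3  4  5  6  7
g(k):  0  0  0  1  1  1  2  2
So g(7) = 2.
Heap B is a plain Nim heap of size 7, so its Grundy value is 7.
The value of a disjunctive sum is the nim-sum of the parts.
Combined value = 2 ⊕ 7 = 5.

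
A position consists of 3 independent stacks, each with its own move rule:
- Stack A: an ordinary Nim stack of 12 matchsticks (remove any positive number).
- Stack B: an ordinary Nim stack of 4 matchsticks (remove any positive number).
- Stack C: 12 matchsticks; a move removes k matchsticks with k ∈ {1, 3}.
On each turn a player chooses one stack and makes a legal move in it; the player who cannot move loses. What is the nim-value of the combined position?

Stack A is a plain Nim stack of size 12, so its Grundy value is 12.
Stack B is a plain Nim stack of size 4, so its Grundy value is 4.
Grundy values for stack C (subtraction set {1, 3}):
k:     0  1  2  3  4  5  6  7  8  9 10 11 12
g(k):  0  1  0  1  0  1  0  1  0  1  0  1  0
So g(12) = 0.
By the Sprague-Grundy theorem, the Grundy value of a sum of independent games is the XOR of the component values.
Combined value = 12 ⊕ 4 ⊕ 0 = 8.

8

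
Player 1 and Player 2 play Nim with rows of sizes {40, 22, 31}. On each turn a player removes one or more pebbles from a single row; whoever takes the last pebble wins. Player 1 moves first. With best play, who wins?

Player 1 wins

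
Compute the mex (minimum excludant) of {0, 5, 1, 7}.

2

The values 0, 1 are all present; 2 is the first non-negative integer missing from the set.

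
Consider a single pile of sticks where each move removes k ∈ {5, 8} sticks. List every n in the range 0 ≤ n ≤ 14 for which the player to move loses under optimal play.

0, 1, 2, 3, 4, 13, 14

Grundy values for subtraction set {5, 8}:
g(0) = mex{} = 0
g(1) = mex{} = 0
g(2) = mex{} = 0
g(3) = mex{} = 0
g(4) = mex{} = 0
g(5) = mex{0} = 1
g(6) = mex{0} = 1
g(7) = mex{0} = 1
g(8) = mex{0} = 1
g(9) = mex{0} = 1
g(10) = mex{0,1} = 2
g(11) = mex{0,1} = 2
g(12) = mex{0,1} = 2
g(13) = mex{1} = 0
g(14) = mex{1} = 0
The P-positions (g = 0) in 0..14 are 0, 1, 2, 3, 4, 13, 14.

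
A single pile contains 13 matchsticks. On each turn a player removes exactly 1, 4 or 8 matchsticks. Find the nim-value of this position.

1

Build the Grundy sequence with g(k) = mex{g(k−s) : s ∈ {1, 4, 8}, s ≤ k}:
k:     0  1  2  3  4  5  6  7  8  9 10 11 12 13
g(k):  0  1  0  1  2  0  1  0  1  2  3  2  0  1
So g(13) = 1.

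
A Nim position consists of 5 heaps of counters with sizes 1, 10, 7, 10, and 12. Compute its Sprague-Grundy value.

10

Write each in binary and XOR column by column:
  0001  (1)
  1010  (10)
  0111  (7)
  1010  (10)
  1100  (12)
  ----
  1010  (10)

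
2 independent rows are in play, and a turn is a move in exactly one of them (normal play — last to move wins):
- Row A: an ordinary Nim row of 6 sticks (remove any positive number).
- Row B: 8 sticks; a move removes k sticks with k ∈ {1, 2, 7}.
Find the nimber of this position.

4

Row A is a plain Nim row of size 6, so its Grundy value is 6.
Grundy values for row B (subtraction set {1, 2, 7}):
k:     0  1  2  3  4  5  6  7  8
g(k):  0  1  2  0  1  2  0  1  2
So g(8) = 2.
The value of a disjunctive sum is the nim-sum of the parts.
Combined value = 6 XOR 2 = 4.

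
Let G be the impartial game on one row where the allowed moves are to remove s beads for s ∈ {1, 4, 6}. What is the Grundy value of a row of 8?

1

Build the Grundy sequence with g(k) = mex{g(k−s) : s ∈ {1, 4, 6}, s ≤ k}:
k:     0  1  2  3  4  5  6  7  8
g(k):  0  1  0  1  2  0  1  0  1
So g(8) = 1.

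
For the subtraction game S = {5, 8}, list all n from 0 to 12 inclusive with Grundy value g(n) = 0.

0, 1, 2, 3, 4

Grundy values for subtraction set {5, 8}:
k:     0  1  2  3  4  5  6  7  8  9 10 11 12
g(k):  0  0  0  0  0  1  1  1  1  1  2  2  2
The P-positions (g = 0) in 0..12 are 0, 1, 2, 3, 4.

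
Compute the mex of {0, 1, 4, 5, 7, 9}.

The values 0, 1 are all present; 2 is the first non-negative integer missing from the set.

2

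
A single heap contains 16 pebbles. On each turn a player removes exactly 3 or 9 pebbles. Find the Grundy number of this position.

1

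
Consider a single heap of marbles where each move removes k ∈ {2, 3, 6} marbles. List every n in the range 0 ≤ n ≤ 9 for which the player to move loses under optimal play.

0, 1, 5, 9

Grundy values for subtraction set {2, 3, 6}:
k:     0  1  2  3  4  5  6  7  8  9
g(k):  0  0  1  1  2  0  3  1  2  0
The P-positions (g = 0) in 0..9 are 0, 1, 5, 9.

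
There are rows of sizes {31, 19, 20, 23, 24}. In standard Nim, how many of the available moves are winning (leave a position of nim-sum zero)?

Nim-sum: 31 XOR 19 XOR 20 XOR 23 XOR 24 = 23.
The overall nim-sum is X = 23. A row of size p has a winning move iff p XOR X < p (reduce it to p XOR X).
  31: 31 XOR 23 = 8 < 31 — winning move (to 8).
  19: 19 XOR 23 = 4 < 19 — winning move (to 4).
  20: 20 XOR 23 = 3 < 20 — winning move (to 3).
  23: 23 XOR 23 = 0 < 23 — winning move (to 0).
  24: 24 XOR 23 = 15 < 24 — winning move (to 15).
That gives 5 winning moves.

5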